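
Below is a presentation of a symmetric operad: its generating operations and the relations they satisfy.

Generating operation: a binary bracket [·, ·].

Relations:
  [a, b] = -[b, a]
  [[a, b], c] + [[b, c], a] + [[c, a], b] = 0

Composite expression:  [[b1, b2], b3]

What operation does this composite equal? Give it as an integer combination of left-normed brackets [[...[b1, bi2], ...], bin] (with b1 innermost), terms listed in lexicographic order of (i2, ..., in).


[[b1, b2], b3]

Left-normed coefficients sit on the b1-initial expansion words.
Composite bracket: [[b1, b2], b3]
The bracket unfolds into 4 signed words via [a, b] = ab - ba (2^2 = 4).
The b1-initial words carry the normal form:
  b1b2b3 appears with sign +1, giving the term +[[b1, b2], b3]


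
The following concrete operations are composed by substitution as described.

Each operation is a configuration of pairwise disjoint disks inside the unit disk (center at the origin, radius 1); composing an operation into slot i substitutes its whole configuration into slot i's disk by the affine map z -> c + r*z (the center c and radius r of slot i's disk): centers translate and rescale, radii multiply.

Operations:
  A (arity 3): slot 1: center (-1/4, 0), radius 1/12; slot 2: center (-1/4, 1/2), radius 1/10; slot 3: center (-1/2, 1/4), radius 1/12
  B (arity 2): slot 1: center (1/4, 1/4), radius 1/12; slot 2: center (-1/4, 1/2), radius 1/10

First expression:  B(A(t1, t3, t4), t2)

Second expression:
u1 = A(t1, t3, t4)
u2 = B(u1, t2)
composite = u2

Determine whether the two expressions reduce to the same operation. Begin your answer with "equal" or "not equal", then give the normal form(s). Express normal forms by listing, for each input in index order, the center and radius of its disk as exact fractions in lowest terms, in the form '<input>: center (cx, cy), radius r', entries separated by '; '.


equal; the common form is t1: center (11/48, 1/4), radius 1/144; t2: center (-1/4, 1/2), radius 1/10; t3: center (11/48, 7/24), radius 1/120; t4: center (5/24, 13/48), radius 1/144


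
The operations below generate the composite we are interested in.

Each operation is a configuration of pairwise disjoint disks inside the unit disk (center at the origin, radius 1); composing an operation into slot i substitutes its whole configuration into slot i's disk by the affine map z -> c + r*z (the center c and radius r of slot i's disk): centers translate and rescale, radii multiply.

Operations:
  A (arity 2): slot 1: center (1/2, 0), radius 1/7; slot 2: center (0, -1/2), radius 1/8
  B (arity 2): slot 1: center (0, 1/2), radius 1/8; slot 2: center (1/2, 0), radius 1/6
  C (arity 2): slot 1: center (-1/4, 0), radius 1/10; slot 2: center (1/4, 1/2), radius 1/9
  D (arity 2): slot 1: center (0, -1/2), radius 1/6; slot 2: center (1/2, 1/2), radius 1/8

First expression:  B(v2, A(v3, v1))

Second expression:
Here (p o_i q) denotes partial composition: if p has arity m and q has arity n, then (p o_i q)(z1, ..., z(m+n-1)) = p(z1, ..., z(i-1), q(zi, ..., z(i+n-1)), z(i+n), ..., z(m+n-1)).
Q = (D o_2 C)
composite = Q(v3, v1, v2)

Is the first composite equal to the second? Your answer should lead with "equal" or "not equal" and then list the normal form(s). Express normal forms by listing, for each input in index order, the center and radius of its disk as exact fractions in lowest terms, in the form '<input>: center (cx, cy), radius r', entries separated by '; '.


not equal — first v1: center (1/2, -1/12), radius 1/48; v2: center (0, 1/2), radius 1/8; v3: center (7/12, 0), radius 1/42, second v1: center (15/32, 1/2), radius 1/80; v2: center (17/32, 9/16), radius 1/72; v3: center (0, -1/2), radius 1/6


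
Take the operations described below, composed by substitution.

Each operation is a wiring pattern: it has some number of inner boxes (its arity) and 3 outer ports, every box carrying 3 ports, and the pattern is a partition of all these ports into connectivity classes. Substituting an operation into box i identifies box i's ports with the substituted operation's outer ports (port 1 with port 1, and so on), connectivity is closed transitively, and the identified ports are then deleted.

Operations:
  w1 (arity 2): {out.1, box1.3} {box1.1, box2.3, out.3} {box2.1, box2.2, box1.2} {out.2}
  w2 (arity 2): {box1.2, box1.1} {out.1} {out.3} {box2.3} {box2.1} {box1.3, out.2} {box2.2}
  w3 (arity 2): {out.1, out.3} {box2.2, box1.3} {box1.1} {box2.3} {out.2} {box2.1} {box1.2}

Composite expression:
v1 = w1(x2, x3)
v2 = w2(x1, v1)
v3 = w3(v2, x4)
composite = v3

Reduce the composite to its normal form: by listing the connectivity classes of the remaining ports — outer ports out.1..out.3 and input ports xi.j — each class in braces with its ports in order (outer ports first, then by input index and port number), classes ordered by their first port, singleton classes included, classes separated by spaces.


{out.1, out.3} {out.2} {x1.1, x1.2} {x1.3} {x2.1, x3.3} {x2.2, x3.1, x3.2} {x2.3} {x4.1} {x4.2} {x4.3}

Substituting into w3 glues patterns; closure does the rest.
w1 over (x2, x3) gives {out.1, x2.3} {out.2} {out.3, x2.1, x3.3} {x2.2, x3.1, x3.2}, out.j being that stage's outer ports
w2 over (x1, x2, x3) gives {out.1} {out.2, x1.3} {out.3} {x1.1, x1.2} {x2.1, x3.3} {x2.2, x3.1, x3.2} {x2.3}, out.j being that stage's outer ports
w3 over (x1, x2, x3, x4) gives {out.1, out.3} {out.2} {x1.1, x1.2} {x1.3} {x2.1, x3.3} {x2.2, x3.1, x3.2} {x2.3} {x4.1} {x4.2} {x4.3}, out.j being that stage's outer ports


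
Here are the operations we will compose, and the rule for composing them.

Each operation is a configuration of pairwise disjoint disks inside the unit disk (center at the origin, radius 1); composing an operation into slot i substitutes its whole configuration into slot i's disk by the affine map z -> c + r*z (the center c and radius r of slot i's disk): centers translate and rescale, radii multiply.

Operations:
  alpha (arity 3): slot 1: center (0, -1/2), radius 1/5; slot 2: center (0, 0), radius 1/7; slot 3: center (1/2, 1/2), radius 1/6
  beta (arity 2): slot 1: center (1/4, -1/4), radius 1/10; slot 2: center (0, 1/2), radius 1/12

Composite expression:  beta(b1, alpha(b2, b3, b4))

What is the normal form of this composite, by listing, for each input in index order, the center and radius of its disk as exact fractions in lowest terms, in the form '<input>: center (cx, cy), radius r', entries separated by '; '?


b1: center (1/4, -1/4), radius 1/10; b2: center (0, 11/24), radius 1/60; b3: center (0, 1/2), radius 1/84; b4: center (1/24, 13/24), radius 1/72

Below beta, radii multiply path by path; the b-disk centers shift.
input b1: composing its 1 substitution step yields center (1/4, -1/4), radius 1/10
input b2: composing its 2 substitution steps yields center (0, 11/24), radius 1/60
input b3: composing its 2 substitution steps yields center (0, 1/2), radius 1/84
input b4: composing its 2 substitution steps yields center (1/24, 13/24), radius 1/72


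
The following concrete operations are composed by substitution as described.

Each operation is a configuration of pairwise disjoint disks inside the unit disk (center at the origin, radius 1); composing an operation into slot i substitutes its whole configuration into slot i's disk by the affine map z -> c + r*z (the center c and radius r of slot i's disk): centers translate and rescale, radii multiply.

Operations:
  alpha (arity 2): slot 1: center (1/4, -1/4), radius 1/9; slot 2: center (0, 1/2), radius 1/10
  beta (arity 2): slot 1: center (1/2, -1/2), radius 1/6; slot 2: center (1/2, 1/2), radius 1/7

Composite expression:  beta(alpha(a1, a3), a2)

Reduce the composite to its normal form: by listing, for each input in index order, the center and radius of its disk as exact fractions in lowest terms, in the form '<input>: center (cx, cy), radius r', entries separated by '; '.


a1: center (13/24, -13/24), radius 1/54; a2: center (1/2, 1/2), radius 1/7; a3: center (1/2, -5/12), radius 1/60

Below beta, radii multiply path by path; the a-disk centers shift.
for a1, the 2-step affine chain lands on center (13/24, -13/24), radius 1/54
for a3, the 2-step affine chain lands on center (1/2, -5/12), radius 1/60
for a2, the 1-step affine chain lands on center (1/2, 1/2), radius 1/7


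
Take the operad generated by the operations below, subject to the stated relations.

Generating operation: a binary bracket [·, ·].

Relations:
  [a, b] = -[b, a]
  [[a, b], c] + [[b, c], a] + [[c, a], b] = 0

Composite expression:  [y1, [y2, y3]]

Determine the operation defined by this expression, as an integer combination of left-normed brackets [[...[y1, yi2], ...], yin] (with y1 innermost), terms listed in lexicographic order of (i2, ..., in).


[[y1, y2], y3] - [[y1, y3], y2]

A multilinear Lie element is pinned by y1-initial words (y1 innermost).
Composite bracket: [y1, [y2, y3]]
Full expansion: 4 signed words from ab - ba (2^2 = 4).
Only words starting with y1 matter:
  the word y1y2y3 carries sign +1 and contributes +[[y1, y2], y3]
  the word y1y3y2 carries sign -1 and contributes -[[y1, y3], y2]


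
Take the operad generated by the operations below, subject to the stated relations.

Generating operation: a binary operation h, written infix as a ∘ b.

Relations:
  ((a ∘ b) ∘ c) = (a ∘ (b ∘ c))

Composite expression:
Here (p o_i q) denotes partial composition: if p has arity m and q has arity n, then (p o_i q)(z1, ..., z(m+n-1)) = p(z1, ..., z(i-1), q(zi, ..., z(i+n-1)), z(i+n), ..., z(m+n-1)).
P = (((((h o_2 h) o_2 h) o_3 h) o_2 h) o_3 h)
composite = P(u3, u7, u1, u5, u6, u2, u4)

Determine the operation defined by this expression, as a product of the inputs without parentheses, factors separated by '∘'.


u3 ∘ u7 ∘ u1 ∘ u5 ∘ u6 ∘ u2 ∘ u4

All parenthesizations of h agree; list the u-inputs left to right.
(u1 ∘ u5) reduces to u1 ∘ u5
(u7 ∘ (u1 ∘ u5)) reduces to u7 ∘ u1 ∘ u5
(u6 ∘ u2) reduces to u6 ∘ u2
((u7 ∘ (u1 ∘ u5)) ∘ (u6 ∘ u2)) reduces to u7 ∘ u1 ∘ u5 ∘ u6 ∘ u2
(((u7 ∘ (u1 ∘ u5)) ∘ (u6 ∘ u2)) ∘ u4) reduces to u7 ∘ u1 ∘ u5 ∘ u6 ∘ u2 ∘ u4
(u3 ∘ (((u7 ∘ (u1 ∘ u5)) ∘ (u6 ∘ u2)) ∘ u4)) reduces to u3 ∘ u7 ∘ u1 ∘ u5 ∘ u6 ∘ u2 ∘ u4


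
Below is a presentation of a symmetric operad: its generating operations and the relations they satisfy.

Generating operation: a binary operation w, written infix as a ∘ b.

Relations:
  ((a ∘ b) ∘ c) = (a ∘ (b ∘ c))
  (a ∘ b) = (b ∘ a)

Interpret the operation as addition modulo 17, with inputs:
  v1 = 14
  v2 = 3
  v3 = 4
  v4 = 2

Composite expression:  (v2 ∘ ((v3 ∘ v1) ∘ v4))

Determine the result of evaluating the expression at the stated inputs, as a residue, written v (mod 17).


6 (mod 17)

(v3 ∘ v1) = 1
((v3 ∘ v1) ∘ v4) = 3
(v2 ∘ ((v3 ∘ v1) ∘ v4)) = 6


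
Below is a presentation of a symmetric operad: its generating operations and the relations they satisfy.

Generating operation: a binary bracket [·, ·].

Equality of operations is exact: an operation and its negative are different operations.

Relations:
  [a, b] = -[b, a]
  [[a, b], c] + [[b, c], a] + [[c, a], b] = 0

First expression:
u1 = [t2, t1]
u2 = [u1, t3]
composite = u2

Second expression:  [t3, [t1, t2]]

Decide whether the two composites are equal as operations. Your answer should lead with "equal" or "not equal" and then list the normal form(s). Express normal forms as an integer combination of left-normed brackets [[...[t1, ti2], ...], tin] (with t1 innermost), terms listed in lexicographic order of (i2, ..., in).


equal; both compose to -[[t1, t2], t3]

The first expression reduces to -[[t1, t2], t3]
The second expression reduces to -[[t1, t2], t3]
Identical normal forms: equal.


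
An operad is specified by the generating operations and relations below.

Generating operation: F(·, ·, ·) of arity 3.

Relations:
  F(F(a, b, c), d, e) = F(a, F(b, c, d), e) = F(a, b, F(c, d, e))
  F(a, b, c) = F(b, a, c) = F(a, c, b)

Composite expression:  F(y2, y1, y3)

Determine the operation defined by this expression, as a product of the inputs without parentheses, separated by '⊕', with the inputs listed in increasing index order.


y1 ⊕ y2 ⊕ y3

Any arrangement under F is one operation, so sort the y-inputs.
F(y2, y1, y3) collapses to y2 ⊕ y1 ⊕ y3
the factors in increasing index order: y1 ⊕ y2 ⊕ y3


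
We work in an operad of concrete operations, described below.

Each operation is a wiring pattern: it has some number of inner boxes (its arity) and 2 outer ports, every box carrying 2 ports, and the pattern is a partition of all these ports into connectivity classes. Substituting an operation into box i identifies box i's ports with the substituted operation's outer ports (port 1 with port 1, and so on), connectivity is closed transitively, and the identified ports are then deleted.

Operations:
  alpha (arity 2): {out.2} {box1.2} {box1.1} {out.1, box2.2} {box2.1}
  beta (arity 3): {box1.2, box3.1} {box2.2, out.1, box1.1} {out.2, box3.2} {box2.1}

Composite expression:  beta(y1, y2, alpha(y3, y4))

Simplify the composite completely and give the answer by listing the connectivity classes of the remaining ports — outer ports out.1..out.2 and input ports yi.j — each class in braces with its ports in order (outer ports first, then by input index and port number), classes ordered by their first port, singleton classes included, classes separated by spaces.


{out.1, y1.1, y2.2} {out.2} {y1.2, y4.2} {y2.1} {y3.1} {y3.2} {y4.1}

After gluing at beta, chains via deleted ports link the y-ports.
after alpha, the pattern on (y3, y4) reads {out.1, y4.2} {out.2} {y3.1} {y3.2} {y4.1} (out.j = its outer ports)
after beta, the pattern on (y1, y2, y3, y4) reads {out.1, y1.1, y2.2} {out.2} {y1.2, y4.2} {y2.1} {y3.1} {y3.2} {y4.1} (out.j = its outer ports)


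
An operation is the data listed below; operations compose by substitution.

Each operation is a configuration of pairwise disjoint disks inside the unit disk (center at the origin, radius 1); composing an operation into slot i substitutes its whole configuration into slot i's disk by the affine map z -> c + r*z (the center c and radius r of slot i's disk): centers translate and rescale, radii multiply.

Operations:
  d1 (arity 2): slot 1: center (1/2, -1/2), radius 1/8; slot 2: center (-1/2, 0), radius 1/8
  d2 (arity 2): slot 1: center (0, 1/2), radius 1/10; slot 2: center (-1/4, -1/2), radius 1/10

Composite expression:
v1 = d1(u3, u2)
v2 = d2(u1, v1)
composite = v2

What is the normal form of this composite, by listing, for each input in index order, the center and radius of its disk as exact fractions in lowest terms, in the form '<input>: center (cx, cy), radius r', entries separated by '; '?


u1: center (0, 1/2), radius 1/10; u2: center (-3/10, -1/2), radius 1/80; u3: center (-1/5, -11/20), radius 1/80

Only the slot chain above each u matters under d2; compose those maps.
u1 passes through 1 substitution, ending at center (0, 1/2), radius 1/10
u3 passes through 2 substitutions, ending at center (-1/5, -11/20), radius 1/80
u2 passes through 2 substitutions, ending at center (-3/10, -1/2), radius 1/80


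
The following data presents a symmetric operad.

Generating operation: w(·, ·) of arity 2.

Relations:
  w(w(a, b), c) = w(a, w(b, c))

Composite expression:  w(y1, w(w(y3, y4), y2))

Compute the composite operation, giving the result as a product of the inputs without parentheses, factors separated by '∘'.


Associativity of w dissolves the nesting; only the y-input order survives.
w(y3, y4) unparenthesizes to y3 ∘ y4
w(w(y3, y4), y2) unparenthesizes to y3 ∘ y4 ∘ y2
w(y1, w(w(y3, y4), y2)) unparenthesizes to y1 ∘ y3 ∘ y4 ∘ y2

y1 ∘ y3 ∘ y4 ∘ y2


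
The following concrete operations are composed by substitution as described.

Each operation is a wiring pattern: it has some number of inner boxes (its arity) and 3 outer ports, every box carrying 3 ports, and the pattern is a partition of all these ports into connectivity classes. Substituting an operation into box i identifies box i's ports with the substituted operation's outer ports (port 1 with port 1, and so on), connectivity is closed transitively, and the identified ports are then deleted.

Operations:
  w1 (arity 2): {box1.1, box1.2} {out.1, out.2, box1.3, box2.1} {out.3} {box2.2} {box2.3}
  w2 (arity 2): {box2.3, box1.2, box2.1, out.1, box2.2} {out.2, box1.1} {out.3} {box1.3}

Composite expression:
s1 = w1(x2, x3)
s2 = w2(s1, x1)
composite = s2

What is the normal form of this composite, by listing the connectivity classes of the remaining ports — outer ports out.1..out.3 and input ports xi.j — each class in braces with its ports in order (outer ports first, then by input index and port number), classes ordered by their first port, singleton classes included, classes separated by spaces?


{out.1, out.2, x1.1, x1.2, x1.3, x2.3, x3.1} {out.3} {x2.1, x2.2} {x3.2} {x3.3}

Two ports join when wires chain via w2-identified ports.
composing w1 on (x2, x3), with out.j its own outer ports: {out.1, out.2, x2.3, x3.1} {out.3} {x2.1, x2.2} {x3.2} {x3.3}
composing w2 on (x2, x3, x1), with out.j its own outer ports: {out.1, out.2, x1.1, x1.2, x1.3, x2.3, x3.1} {out.3} {x2.1, x2.2} {x3.2} {x3.3}


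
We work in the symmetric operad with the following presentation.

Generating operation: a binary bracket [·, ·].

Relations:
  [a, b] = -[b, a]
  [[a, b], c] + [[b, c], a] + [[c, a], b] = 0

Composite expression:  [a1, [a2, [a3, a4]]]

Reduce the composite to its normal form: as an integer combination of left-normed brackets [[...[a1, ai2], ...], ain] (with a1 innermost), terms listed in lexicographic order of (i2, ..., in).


[[[a1, a2], a3], a4] - [[[a1, a2], a4], a3] - [[[a1, a3], a4], a2] + [[[a1, a4], a3], a2]

Left-normed coefficients sit on the a1-initial expansion words.
Composite bracket: [a1, [a2, [a3, a4]]]
Under [a, b] = ab - ba we get 8 signed associative words (2^3 = 8).
Keep just the words that open with a1:
  word a1a2a3a4 has sign +1, contributing +[[[a1, a2], a3], a4]
  word a1a2a4a3 has sign -1, contributing -[[[a1, a2], a4], a3]
  word a1a3a4a2 has sign -1, contributing -[[[a1, a3], a4], a2]
  word a1a4a3a2 has sign +1, contributing +[[[a1, a4], a3], a2]


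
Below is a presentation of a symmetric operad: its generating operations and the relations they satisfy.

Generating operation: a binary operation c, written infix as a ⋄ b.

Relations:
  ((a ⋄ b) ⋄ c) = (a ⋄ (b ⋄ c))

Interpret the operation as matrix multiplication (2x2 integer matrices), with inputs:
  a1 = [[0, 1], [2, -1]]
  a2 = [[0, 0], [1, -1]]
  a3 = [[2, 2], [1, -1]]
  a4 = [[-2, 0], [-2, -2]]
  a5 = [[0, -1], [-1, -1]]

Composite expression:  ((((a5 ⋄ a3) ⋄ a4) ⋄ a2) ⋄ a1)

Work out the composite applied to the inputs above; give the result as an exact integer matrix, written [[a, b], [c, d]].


[[4, -4], [-4, 4]]

(a5 ⋄ a3) = [[-1, 1], [-3, -1]]
((a5 ⋄ a3) ⋄ a4) = [[0, -2], [8, 2]]
(((a5 ⋄ a3) ⋄ a4) ⋄ a2) = [[-2, 2], [2, -2]]
((((a5 ⋄ a3) ⋄ a4) ⋄ a2) ⋄ a1) = [[4, -4], [-4, 4]]


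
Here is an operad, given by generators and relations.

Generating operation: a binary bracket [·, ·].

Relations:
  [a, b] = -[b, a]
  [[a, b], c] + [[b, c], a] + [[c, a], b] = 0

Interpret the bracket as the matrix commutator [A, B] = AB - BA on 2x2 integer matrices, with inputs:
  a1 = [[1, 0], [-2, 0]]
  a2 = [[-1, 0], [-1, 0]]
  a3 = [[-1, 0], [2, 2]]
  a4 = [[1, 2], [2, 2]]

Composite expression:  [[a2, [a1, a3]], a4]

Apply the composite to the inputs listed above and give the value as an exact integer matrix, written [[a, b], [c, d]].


[a1, a3] = [[0, 0], [4, 0]]
[a2, [a1, a3]] = [[0, 0], [4, 0]]
[[a2, [a1, a3]], a4] = [[-8, 0], [-4, 8]]

[[-8, 0], [-4, 8]]


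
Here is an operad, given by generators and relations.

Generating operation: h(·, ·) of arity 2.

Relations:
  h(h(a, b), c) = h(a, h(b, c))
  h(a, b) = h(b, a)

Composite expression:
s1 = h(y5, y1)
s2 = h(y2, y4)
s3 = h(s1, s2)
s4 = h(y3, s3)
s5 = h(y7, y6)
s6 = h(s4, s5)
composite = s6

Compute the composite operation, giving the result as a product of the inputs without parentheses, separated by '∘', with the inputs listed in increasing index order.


y1 ∘ y2 ∘ y3 ∘ y4 ∘ y5 ∘ y6 ∘ y7

Key point: h commutes, so take the y-inputs in any fixed order.
h(y5, y1) linearizes to y5 ∘ y1
h(y2, y4) linearizes to y2 ∘ y4
h(h(y5, y1), h(y2, y4)) linearizes to y5 ∘ y1 ∘ y2 ∘ y4
h(y3, h(h(y5, y1), h(y2, y4))) linearizes to y3 ∘ y5 ∘ y1 ∘ y2 ∘ y4
h(y7, y6) linearizes to y7 ∘ y6
h(h(y3, h(h(y5, y1), h(y2, y4))), h(y7, y6)) linearizes to y3 ∘ y5 ∘ y1 ∘ y2 ∘ y4 ∘ y7 ∘ y6
rearranged into index order: y1 ∘ y2 ∘ y3 ∘ y4 ∘ y5 ∘ y6 ∘ y7


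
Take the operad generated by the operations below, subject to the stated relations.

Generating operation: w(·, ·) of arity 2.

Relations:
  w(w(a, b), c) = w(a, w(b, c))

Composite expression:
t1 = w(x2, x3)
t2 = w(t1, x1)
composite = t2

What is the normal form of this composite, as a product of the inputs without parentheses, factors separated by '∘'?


x2 ∘ x3 ∘ x1

Every regrouping of w is equal, so read the x-inputs in written order.
w(x2, x3) linearizes to x2 ∘ x3
w(w(x2, x3), x1) linearizes to x2 ∘ x3 ∘ x1


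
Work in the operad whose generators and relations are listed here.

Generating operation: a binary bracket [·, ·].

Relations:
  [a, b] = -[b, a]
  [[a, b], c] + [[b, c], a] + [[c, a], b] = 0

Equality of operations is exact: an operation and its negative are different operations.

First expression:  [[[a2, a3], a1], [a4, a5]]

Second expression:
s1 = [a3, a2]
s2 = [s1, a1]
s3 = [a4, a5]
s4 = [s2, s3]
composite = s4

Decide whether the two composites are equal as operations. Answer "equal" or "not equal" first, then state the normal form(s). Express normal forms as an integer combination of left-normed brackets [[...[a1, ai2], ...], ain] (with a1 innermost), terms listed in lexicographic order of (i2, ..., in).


not equal; first: -[[[[a1, a2], a3], a4], a5] + [[[[a1, a2], a3], a5], a4] + [[[[a1, a3], a2], a4], a5] - [[[[a1, a3], a2], a5], a4]; second: [[[[a1, a2], a3], a4], a5] - [[[[a1, a2], a3], a5], a4] - [[[[a1, a3], a2], a4], a5] + [[[[a1, a3], a2], a5], a4]


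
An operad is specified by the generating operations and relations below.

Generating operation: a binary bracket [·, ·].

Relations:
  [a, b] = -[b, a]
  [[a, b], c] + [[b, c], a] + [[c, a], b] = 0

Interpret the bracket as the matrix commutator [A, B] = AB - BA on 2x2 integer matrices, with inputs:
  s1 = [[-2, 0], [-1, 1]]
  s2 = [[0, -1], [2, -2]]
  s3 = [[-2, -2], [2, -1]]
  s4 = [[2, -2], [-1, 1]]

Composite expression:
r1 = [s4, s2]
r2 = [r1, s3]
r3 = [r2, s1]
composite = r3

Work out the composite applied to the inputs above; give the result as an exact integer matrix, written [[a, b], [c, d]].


[s4, s2] = [[-5, 3], [-4, 5]]
[[s4, s2], s3] = [[-2, 23], [24, 2]]
[[[s4, s2], s3], s1] = [[-23, 69], [-76, 23]]

[[-23, 69], [-76, 23]]


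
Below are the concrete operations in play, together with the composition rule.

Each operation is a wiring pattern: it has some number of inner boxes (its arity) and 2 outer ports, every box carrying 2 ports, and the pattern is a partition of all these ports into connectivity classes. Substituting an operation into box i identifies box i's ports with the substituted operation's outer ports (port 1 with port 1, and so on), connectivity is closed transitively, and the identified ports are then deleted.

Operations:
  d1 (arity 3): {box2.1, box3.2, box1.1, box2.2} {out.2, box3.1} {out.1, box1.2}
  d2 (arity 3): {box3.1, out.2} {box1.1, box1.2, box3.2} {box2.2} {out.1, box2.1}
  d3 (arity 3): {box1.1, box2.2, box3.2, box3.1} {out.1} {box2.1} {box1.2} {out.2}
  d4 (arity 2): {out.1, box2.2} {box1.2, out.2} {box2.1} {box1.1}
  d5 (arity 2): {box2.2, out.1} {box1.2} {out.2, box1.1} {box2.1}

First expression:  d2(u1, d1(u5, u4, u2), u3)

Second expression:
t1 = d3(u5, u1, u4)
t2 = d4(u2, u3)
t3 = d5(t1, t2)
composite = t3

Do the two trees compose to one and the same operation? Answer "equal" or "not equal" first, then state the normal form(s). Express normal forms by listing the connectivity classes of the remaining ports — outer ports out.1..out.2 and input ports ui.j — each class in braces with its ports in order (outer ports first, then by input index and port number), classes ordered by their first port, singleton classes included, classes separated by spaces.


Reducing the first expression gives {out.1, u5.2} {out.2, u3.1} {u1.1, u1.2, u3.2} {u2.1} {u2.2, u4.1, u4.2, u5.1}
Reducing the second expression gives {out.1, u2.2} {out.2} {u1.1} {u1.2, u4.1, u4.2, u5.1} {u2.1} {u3.1} {u3.2} {u5.2}
They disagree, so not equal.

not equal; the first gives {out.1, u5.2} {out.2, u3.1} {u1.1, u1.2, u3.2} {u2.1} {u2.2, u4.1, u4.2, u5.1} and the second {out.1, u2.2} {out.2} {u1.1} {u1.2, u4.1, u4.2, u5.1} {u2.1} {u3.1} {u3.2} {u5.2}


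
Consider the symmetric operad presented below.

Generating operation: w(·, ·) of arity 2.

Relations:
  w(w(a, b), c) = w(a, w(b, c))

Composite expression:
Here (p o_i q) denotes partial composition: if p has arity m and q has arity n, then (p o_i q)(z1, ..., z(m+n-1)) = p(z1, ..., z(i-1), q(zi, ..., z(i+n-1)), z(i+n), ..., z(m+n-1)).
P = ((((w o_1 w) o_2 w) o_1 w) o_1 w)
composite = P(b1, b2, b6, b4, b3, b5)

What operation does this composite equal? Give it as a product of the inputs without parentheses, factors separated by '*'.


b1 * b2 * b6 * b4 * b3 * b5

Every regrouping of w is equal, so read the b-inputs in written order.
w(b1, b2) reduces to b1 * b2
w(w(b1, b2), b6) reduces to b1 * b2 * b6
w(b4, b3) reduces to b4 * b3
w(w(w(b1, b2), b6), w(b4, b3)) reduces to b1 * b2 * b6 * b4 * b3
w(w(w(w(b1, b2), b6), w(b4, b3)), b5) reduces to b1 * b2 * b6 * b4 * b3 * b5


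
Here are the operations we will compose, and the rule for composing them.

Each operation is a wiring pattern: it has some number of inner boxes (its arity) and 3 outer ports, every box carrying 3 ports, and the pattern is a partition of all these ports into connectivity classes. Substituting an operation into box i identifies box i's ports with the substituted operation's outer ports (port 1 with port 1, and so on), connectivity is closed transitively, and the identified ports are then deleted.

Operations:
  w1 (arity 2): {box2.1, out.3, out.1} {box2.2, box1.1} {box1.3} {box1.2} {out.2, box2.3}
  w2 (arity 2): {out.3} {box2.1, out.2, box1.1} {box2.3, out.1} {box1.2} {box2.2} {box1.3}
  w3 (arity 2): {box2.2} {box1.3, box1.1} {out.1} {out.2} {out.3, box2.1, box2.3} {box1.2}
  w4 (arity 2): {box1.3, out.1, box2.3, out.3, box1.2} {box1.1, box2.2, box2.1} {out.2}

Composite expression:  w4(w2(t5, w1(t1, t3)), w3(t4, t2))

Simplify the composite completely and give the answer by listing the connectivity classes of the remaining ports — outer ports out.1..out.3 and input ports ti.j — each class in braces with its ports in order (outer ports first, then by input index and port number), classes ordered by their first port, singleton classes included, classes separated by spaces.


{out.1, out.3, t2.1, t2.3, t3.1, t5.1} {out.2} {t1.1, t3.2} {t1.2} {t1.3} {t2.2} {t3.3} {t4.1, t4.3} {t4.2} {t5.2} {t5.3}

Two ports join when wires chain via w4-identified ports.
composing w1 on (t1, t3), with out.j its own outer ports: {out.1, out.3, t3.1} {out.2, t3.3} {t1.1, t3.2} {t1.2} {t1.3}
composing w2 on (t5, t1, t3), with out.j its own outer ports: {out.1, out.2, t3.1, t5.1} {out.3} {t1.1, t3.2} {t1.2} {t1.3} {t3.3} {t5.2} {t5.3}
composing w3 on (t4, t2), with out.j its own outer ports: {out.1} {out.2} {out.3, t2.1, t2.3} {t2.2} {t4.1, t4.3} {t4.2}
composing w4 on (t5, t1, t3, t4, t2), with out.j its own outer ports: {out.1, out.3, t2.1, t2.3, t3.1, t5.1} {out.2} {t1.1, t3.2} {t1.2} {t1.3} {t2.2} {t3.3} {t4.1, t4.3} {t4.2} {t5.2} {t5.3}


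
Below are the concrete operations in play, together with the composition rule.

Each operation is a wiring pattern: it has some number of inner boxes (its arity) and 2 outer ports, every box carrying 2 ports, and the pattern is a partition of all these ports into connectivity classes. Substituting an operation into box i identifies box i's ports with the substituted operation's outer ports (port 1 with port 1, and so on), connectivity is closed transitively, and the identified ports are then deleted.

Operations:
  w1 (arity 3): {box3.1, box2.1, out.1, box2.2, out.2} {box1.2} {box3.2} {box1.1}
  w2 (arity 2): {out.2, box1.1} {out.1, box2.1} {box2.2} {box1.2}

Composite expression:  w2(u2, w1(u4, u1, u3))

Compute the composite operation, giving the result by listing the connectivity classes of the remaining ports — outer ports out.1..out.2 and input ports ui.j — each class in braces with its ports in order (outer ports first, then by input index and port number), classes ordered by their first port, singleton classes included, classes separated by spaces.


Connectivity passes through glued w2-boundaries; trace each wire chain.
after w1, the pattern on (u4, u1, u3) reads {out.1, out.2, u1.1, u1.2, u3.1} {u3.2} {u4.1} {u4.2} (out.j = its outer ports)
after w2, the pattern on (u2, u4, u1, u3) reads {out.1, u1.1, u1.2, u3.1} {out.2, u2.1} {u2.2} {u3.2} {u4.1} {u4.2} (out.j = its outer ports)

{out.1, u1.1, u1.2, u3.1} {out.2, u2.1} {u2.2} {u3.2} {u4.1} {u4.2}


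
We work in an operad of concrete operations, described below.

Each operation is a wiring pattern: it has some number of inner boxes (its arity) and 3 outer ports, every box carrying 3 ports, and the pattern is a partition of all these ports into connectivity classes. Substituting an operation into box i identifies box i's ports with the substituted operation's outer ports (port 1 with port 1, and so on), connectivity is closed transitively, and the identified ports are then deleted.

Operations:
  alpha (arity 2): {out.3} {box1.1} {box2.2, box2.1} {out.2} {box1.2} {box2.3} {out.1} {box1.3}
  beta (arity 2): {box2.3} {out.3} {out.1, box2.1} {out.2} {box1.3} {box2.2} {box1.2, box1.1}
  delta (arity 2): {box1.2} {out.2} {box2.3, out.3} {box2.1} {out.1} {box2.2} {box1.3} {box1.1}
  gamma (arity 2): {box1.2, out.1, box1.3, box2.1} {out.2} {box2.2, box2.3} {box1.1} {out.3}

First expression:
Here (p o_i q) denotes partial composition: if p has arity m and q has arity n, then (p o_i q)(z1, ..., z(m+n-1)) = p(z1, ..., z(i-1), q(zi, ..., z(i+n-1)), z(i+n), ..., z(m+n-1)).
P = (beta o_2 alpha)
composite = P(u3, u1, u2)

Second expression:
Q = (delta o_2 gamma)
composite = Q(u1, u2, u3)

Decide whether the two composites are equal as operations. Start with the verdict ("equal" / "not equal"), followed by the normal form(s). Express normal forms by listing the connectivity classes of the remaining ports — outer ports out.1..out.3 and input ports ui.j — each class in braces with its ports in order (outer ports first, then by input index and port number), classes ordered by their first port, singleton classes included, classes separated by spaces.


The first expression, normalized: {out.1} {out.2} {out.3} {u1.1} {u1.2} {u1.3} {u2.1, u2.2} {u2.3} {u3.1, u3.2} {u3.3}
The second expression, normalized: {out.1} {out.2} {out.3} {u1.1} {u1.2} {u1.3} {u2.1} {u2.2, u2.3, u3.1} {u3.2, u3.3}
The forms do not match — not equal.

not equal: they reduce to {out.1} {out.2} {out.3} {u1.1} {u1.2} {u1.3} {u2.1, u2.2} {u2.3} {u3.1, u3.2} {u3.3} and {out.1} {out.2} {out.3} {u1.1} {u1.2} {u1.3} {u2.1} {u2.2, u2.3, u3.1} {u3.2, u3.3}


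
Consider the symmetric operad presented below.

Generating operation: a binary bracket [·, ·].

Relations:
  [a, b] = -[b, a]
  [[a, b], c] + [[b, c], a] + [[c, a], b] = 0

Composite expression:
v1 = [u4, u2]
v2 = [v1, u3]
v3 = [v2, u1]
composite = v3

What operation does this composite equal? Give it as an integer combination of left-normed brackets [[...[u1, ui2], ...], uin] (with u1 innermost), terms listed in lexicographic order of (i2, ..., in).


Expand each bracket as ab - ba; the u1-initial words give the coefficients.
Composite bracket: [[[u4, u2], u3], u1]
Expanding via [a, b] = ab - ba: 8 signed words (2^3 = 8).
Words beginning with u1 determine it all:
  u1u2u4u3 (sign +1) contributes +[[[u1, u2], u4], u3]
  u1u3u2u4 (sign -1) contributes -[[[u1, u3], u2], u4]
  u1u3u4u2 (sign +1) contributes +[[[u1, u3], u4], u2]
  u1u4u2u3 (sign -1) contributes -[[[u1, u4], u2], u3]

[[[u1, u2], u4], u3] - [[[u1, u3], u2], u4] + [[[u1, u3], u4], u2] - [[[u1, u4], u2], u3]


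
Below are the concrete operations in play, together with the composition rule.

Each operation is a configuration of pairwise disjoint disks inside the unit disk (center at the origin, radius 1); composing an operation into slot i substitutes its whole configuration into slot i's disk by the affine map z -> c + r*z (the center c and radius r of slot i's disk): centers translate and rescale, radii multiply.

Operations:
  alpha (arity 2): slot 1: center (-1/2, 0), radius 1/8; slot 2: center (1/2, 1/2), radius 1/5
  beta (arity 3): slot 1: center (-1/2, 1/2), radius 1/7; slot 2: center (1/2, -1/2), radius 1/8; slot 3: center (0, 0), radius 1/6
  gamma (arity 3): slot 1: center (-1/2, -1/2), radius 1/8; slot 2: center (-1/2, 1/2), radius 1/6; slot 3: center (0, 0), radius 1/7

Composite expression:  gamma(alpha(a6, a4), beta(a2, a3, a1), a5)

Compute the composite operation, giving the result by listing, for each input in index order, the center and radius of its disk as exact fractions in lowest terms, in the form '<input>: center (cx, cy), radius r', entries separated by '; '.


a1: center (-1/2, 1/2), radius 1/36; a2: center (-7/12, 7/12), radius 1/42; a3: center (-5/12, 5/12), radius 1/48; a4: center (-7/16, -7/16), radius 1/40; a5: center (0, 0), radius 1/7; a6: center (-9/16, -1/2), radius 1/64

Below gamma, radii multiply path by path; the a-disk centers shift.
input a6: composing its 2 substitution steps yields center (-9/16, -1/2), radius 1/64
input a4: composing its 2 substitution steps yields center (-7/16, -7/16), radius 1/40
input a2: composing its 2 substitution steps yields center (-7/12, 7/12), radius 1/42
input a3: composing its 2 substitution steps yields center (-5/12, 5/12), radius 1/48
input a1: composing its 2 substitution steps yields center (-1/2, 1/2), radius 1/36
input a5: composing its 1 substitution step yields center (0, 0), radius 1/7


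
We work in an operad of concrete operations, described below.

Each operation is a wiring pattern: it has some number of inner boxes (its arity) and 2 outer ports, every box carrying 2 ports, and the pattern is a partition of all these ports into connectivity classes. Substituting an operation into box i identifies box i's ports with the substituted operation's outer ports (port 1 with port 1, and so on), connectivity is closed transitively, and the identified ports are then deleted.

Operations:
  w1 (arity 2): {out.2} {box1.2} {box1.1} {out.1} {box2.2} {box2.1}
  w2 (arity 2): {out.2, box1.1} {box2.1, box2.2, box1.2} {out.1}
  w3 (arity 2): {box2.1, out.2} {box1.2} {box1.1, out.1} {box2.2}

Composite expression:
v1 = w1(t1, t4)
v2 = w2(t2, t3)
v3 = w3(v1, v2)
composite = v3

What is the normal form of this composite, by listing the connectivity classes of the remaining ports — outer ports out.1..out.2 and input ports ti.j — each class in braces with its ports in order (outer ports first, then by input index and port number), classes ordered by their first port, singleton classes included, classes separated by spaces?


{out.1} {out.2} {t1.1} {t1.2} {t2.1} {t2.2, t3.1, t3.2} {t4.1} {t4.2}


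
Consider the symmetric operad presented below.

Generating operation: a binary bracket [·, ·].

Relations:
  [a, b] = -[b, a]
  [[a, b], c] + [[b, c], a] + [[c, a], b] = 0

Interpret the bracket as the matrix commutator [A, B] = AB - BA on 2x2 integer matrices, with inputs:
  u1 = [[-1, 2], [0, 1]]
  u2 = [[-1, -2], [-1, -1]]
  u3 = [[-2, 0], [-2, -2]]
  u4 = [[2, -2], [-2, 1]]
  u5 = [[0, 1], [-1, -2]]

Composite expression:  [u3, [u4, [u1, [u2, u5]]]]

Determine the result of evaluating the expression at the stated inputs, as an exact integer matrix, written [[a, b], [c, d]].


[[-72, 0], [128, 72]]

[u2, u5] = [[3, 4], [-2, -3]]
[u1, [u2, u5]] = [[-4, -20], [-4, 4]]
[u4, [u1, [u2, u5]]] = [[-32, -36], [20, 32]]
[u3, [u4, [u1, [u2, u5]]]] = [[-72, 0], [128, 72]]


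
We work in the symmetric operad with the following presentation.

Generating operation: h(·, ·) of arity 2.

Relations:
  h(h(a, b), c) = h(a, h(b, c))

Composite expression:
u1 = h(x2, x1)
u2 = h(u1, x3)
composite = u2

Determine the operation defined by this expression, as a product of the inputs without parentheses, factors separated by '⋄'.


x2 ⋄ x1 ⋄ x3

The h-tree's shape is irrelevant; the x-reading-order decides.
h(x2, x1) spells out as x2 ⋄ x1
h(h(x2, x1), x3) spells out as x2 ⋄ x1 ⋄ x3


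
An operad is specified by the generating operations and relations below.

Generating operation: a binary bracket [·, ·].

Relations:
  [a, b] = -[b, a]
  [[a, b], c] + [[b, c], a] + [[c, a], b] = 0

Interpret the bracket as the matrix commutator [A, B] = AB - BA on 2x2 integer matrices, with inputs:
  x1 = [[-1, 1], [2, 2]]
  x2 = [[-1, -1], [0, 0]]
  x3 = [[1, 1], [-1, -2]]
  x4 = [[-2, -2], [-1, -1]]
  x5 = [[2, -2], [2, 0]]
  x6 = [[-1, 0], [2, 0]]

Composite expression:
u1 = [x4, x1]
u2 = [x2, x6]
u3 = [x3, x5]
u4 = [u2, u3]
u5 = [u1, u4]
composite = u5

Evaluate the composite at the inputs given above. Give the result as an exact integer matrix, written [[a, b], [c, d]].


[[64, 144], [48, -64]]


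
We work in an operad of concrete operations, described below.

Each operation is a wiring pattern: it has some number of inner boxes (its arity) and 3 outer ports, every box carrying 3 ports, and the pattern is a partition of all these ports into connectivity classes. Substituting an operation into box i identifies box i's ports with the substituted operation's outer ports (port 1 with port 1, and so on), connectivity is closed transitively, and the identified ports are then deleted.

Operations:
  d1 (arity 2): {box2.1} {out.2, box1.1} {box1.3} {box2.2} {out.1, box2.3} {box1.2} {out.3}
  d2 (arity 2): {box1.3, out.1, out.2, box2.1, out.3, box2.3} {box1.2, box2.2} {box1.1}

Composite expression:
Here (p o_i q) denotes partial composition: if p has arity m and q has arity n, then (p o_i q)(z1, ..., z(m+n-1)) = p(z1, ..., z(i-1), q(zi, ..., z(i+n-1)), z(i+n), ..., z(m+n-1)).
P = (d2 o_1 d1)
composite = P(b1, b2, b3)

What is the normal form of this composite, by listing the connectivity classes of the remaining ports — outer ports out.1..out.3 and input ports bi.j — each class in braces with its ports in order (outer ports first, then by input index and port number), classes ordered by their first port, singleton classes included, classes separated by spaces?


{out.1, out.2, out.3, b3.1, b3.3} {b1.1, b3.2} {b1.2} {b1.3} {b2.1} {b2.2} {b2.3}

Treat the ports identified at d2 as solder joints: merge, then drop.
after d1, the pattern on (b1, b2) reads {out.1, b2.3} {out.2, b1.1} {out.3} {b1.2} {b1.3} {b2.1} {b2.2} (out.j = its outer ports)
after d2, the pattern on (b1, b2, b3) reads {out.1, out.2, out.3, b3.1, b3.3} {b1.1, b3.2} {b1.2} {b1.3} {b2.1} {b2.2} {b2.3} (out.j = its outer ports)


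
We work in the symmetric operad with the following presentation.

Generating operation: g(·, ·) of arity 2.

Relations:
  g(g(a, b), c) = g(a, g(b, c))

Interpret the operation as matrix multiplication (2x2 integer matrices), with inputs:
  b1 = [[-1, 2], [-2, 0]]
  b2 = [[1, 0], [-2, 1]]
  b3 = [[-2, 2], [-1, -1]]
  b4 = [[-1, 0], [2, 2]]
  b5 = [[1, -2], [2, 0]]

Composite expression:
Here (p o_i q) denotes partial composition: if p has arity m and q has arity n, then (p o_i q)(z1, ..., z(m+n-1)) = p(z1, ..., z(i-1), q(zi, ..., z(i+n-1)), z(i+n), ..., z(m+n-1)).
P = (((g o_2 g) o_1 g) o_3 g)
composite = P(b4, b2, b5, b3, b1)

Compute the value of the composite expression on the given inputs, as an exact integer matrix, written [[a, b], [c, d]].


[[8, 0], [8, -16]]

g(b4, b2) = [[-1, 0], [-2, 2]]
g(b5, b3) = [[0, 4], [-4, 4]]
g(g(b5, b3), b1) = [[-8, 0], [-4, -8]]
g(g(b4, b2), g(g(b5, b3), b1)) = [[8, 0], [8, -16]]
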